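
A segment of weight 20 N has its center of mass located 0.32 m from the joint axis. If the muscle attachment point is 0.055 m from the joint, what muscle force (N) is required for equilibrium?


F_muscle = W * d_load / d_muscle
F_muscle = 20 * 0.32 / 0.055
Numerator = 6.4000
F_muscle = 116.3636


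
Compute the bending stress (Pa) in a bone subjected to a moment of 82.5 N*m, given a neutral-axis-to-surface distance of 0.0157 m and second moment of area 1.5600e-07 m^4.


sigma = M * c / I
sigma = 82.5 * 0.0157 / 1.5600e-07
M * c = 1.2952
sigma = 8.3029e+06


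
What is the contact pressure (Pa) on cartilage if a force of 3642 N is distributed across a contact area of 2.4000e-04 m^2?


P = F / A
P = 3642 / 2.4000e-04
P = 1.5175e+07


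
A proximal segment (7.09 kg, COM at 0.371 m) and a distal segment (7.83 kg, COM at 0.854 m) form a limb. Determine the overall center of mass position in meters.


COM = (m1*x1 + m2*x2) / (m1 + m2)
COM = (7.09*0.371 + 7.83*0.854) / (7.09 + 7.83)
Numerator = 9.3172
Denominator = 14.9200
COM = 0.6245


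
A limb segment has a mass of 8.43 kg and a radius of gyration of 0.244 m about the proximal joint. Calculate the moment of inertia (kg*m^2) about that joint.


I = m * k^2
I = 8.43 * 0.244^2
k^2 = 0.0595
I = 0.5019


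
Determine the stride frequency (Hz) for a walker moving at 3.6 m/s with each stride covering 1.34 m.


f = v / stride_length
f = 3.6 / 1.34
f = 2.6866


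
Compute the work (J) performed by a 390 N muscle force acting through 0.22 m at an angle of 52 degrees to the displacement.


W = F * d * cos(theta)
theta = 52 deg = 0.9076 rad
cos(theta) = 0.6157
W = 390 * 0.22 * 0.6157
W = 52.8238


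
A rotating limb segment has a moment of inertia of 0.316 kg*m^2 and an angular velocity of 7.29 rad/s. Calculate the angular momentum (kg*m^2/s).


L = I * omega
L = 0.316 * 7.29
L = 2.3036


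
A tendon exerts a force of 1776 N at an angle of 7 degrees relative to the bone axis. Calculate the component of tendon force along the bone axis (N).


F_eff = F_tendon * cos(theta)
theta = 7 deg = 0.1222 rad
cos(theta) = 0.9925
F_eff = 1776 * 0.9925
F_eff = 1762.7620


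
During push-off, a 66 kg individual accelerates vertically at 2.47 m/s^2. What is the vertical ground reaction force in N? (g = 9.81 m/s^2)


GRF = m * (g + a)
GRF = 66 * (9.81 + 2.47)
GRF = 66 * 12.2800
GRF = 810.4800


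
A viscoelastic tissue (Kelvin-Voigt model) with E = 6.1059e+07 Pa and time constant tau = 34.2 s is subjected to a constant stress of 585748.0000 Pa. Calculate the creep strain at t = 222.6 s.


epsilon(t) = (sigma/E) * (1 - exp(-t/tau))
sigma/E = 585748.0000 / 6.1059e+07 = 0.0096
exp(-t/tau) = exp(-222.6 / 34.2) = 0.0015
epsilon = 0.0096 * (1 - 0.0015)
epsilon = 0.0096


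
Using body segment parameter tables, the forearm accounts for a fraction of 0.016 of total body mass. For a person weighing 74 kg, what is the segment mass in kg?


m_segment = body_mass * fraction
m_segment = 74 * 0.016
m_segment = 1.1840


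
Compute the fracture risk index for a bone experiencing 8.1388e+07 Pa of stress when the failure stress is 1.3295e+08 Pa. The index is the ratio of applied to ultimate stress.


FRI = applied / ultimate
FRI = 8.1388e+07 / 1.3295e+08
FRI = 0.6122


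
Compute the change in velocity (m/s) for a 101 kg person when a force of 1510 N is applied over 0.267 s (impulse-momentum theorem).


J = F * dt = 1510 * 0.267 = 403.1700 N*s
delta_v = J / m
delta_v = 403.1700 / 101
delta_v = 3.9918


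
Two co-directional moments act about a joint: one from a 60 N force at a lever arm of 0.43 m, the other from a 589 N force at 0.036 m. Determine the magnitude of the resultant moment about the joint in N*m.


M = F1 * d1 + F2 * d2
M = 60 * 0.43 + 589 * 0.036
M = 25.8000 + 21.2040
M = 47.0040


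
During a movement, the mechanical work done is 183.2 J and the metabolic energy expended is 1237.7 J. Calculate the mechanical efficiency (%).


eta = (W_mech / E_meta) * 100
eta = (183.2 / 1237.7) * 100
ratio = 0.1480
eta = 14.8016


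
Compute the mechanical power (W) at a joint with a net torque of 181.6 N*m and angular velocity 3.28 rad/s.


P = M * omega
P = 181.6 * 3.28
P = 595.6480


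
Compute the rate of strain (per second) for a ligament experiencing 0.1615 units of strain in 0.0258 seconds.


strain_rate = delta_strain / delta_t
strain_rate = 0.1615 / 0.0258
strain_rate = 6.2597


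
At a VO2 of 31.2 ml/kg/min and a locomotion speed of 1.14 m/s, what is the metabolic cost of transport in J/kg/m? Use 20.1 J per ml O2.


Power per kg = VO2 * 20.1 / 60
Power per kg = 31.2 * 20.1 / 60 = 10.4520 W/kg
Cost = power_per_kg / speed
Cost = 10.4520 / 1.14
Cost = 9.1684


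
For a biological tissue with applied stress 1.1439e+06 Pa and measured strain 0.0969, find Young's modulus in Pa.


E = stress / strain
E = 1.1439e+06 / 0.0969
E = 1.1805e+07


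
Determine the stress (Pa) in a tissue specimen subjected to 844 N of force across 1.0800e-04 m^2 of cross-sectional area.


stress = F / A
stress = 844 / 1.0800e-04
stress = 7.8148e+06


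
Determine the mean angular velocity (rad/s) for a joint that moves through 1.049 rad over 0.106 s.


omega = delta_theta / delta_t
omega = 1.049 / 0.106
omega = 9.8962


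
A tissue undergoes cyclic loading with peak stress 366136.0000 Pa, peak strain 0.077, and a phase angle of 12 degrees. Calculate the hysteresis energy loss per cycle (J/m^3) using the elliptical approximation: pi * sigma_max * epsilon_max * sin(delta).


E_loss = pi * sigma_max * epsilon_max * sin(delta)
delta = 12 deg = 0.2094 rad
sin(delta) = 0.2079
E_loss = pi * 366136.0000 * 0.077 * 0.2079
E_loss = 18414.5852


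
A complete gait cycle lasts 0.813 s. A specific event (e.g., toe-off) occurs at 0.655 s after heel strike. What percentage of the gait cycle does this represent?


pct = (event_time / cycle_time) * 100
pct = (0.655 / 0.813) * 100
ratio = 0.8057
pct = 80.5658


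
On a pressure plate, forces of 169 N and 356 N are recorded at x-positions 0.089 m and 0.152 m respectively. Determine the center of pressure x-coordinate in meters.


COP_x = (F1*x1 + F2*x2) / (F1 + F2)
COP_x = (169*0.089 + 356*0.152) / (169 + 356)
Numerator = 69.1530
Denominator = 525
COP_x = 0.1317


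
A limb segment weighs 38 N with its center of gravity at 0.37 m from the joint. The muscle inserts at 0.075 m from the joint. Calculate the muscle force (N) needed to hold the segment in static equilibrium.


F_muscle = W * d_load / d_muscle
F_muscle = 38 * 0.37 / 0.075
Numerator = 14.0600
F_muscle = 187.4667


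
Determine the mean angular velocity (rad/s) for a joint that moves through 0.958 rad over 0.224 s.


omega = delta_theta / delta_t
omega = 0.958 / 0.224
omega = 4.2768


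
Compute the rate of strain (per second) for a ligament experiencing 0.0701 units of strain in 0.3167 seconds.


strain_rate = delta_strain / delta_t
strain_rate = 0.0701 / 0.3167
strain_rate = 0.2213


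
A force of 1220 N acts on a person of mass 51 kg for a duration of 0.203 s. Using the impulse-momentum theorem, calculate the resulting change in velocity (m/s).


J = F * dt = 1220 * 0.203 = 247.6600 N*s
delta_v = J / m
delta_v = 247.6600 / 51
delta_v = 4.8561


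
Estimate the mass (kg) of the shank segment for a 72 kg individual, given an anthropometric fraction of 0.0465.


m_segment = body_mass * fraction
m_segment = 72 * 0.0465
m_segment = 3.3480


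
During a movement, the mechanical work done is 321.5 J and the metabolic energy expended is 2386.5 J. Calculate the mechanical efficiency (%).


eta = (W_mech / E_meta) * 100
eta = (321.5 / 2386.5) * 100
ratio = 0.1347
eta = 13.4716


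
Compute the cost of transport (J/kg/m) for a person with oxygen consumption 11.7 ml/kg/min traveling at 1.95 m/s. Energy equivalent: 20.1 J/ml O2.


Power per kg = VO2 * 20.1 / 60
Power per kg = 11.7 * 20.1 / 60 = 3.9195 W/kg
Cost = power_per_kg / speed
Cost = 3.9195 / 1.95
Cost = 2.0100


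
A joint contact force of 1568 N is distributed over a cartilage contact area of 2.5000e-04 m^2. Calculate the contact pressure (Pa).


P = F / A
P = 1568 / 2.5000e-04
P = 6.2720e+06


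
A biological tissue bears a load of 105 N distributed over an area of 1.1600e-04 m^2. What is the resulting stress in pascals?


stress = F / A
stress = 105 / 1.1600e-04
stress = 905172.4138


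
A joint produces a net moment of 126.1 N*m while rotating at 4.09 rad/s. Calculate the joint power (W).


P = M * omega
P = 126.1 * 4.09
P = 515.7490


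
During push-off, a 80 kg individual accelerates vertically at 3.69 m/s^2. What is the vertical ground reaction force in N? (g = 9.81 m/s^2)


GRF = m * (g + a)
GRF = 80 * (9.81 + 3.69)
GRF = 80 * 13.5000
GRF = 1080.0000


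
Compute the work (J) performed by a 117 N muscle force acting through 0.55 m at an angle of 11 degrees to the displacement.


W = F * d * cos(theta)
theta = 11 deg = 0.1920 rad
cos(theta) = 0.9816
W = 117 * 0.55 * 0.9816
W = 63.1677


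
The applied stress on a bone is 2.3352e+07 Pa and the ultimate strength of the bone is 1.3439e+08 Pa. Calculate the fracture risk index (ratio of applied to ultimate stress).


FRI = applied / ultimate
FRI = 2.3352e+07 / 1.3439e+08
FRI = 0.1738


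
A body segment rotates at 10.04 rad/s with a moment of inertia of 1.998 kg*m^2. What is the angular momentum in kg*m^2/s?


L = I * omega
L = 1.998 * 10.04
L = 20.0599


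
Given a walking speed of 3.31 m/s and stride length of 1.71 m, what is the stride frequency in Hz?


f = v / stride_length
f = 3.31 / 1.71
f = 1.9357


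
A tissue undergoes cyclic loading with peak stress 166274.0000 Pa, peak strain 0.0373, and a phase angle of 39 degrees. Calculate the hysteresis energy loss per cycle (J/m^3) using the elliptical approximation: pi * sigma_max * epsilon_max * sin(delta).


E_loss = pi * sigma_max * epsilon_max * sin(delta)
delta = 39 deg = 0.6807 rad
sin(delta) = 0.6293
E_loss = pi * 166274.0000 * 0.0373 * 0.6293
E_loss = 12261.8176


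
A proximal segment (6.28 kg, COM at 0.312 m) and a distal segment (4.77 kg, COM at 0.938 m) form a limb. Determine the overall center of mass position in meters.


COM = (m1*x1 + m2*x2) / (m1 + m2)
COM = (6.28*0.312 + 4.77*0.938) / (6.28 + 4.77)
Numerator = 6.4336
Denominator = 11.0500
COM = 0.5822


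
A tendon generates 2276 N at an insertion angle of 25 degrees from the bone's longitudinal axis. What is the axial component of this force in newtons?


F_eff = F_tendon * cos(theta)
theta = 25 deg = 0.4363 rad
cos(theta) = 0.9063
F_eff = 2276 * 0.9063
F_eff = 2062.7565


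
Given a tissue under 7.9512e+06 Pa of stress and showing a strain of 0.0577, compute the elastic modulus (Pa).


E = stress / strain
E = 7.9512e+06 / 0.0577
E = 1.3780e+08


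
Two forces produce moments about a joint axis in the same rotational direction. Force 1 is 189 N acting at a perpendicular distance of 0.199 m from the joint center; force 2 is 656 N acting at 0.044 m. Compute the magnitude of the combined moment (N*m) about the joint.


M = F1 * d1 + F2 * d2
M = 189 * 0.199 + 656 * 0.044
M = 37.6110 + 28.8640
M = 66.4750


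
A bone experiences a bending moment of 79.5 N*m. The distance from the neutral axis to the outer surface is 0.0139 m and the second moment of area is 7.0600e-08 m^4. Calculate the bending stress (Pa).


sigma = M * c / I
sigma = 79.5 * 0.0139 / 7.0600e-08
M * c = 1.1050
sigma = 1.5652e+07


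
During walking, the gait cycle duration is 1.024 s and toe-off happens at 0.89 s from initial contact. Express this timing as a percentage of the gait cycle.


pct = (event_time / cycle_time) * 100
pct = (0.89 / 1.024) * 100
ratio = 0.8691
pct = 86.9141


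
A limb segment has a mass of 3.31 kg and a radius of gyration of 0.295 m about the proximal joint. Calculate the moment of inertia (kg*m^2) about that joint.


I = m * k^2
I = 3.31 * 0.295^2
k^2 = 0.0870
I = 0.2881


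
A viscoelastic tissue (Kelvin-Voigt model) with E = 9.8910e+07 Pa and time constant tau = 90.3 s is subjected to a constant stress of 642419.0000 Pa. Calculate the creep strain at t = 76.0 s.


epsilon(t) = (sigma/E) * (1 - exp(-t/tau))
sigma/E = 642419.0000 / 9.8910e+07 = 0.0065
exp(-t/tau) = exp(-76.0 / 90.3) = 0.4310
epsilon = 0.0065 * (1 - 0.4310)
epsilon = 0.0037


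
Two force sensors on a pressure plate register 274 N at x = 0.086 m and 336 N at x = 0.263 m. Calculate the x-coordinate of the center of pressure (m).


COP_x = (F1*x1 + F2*x2) / (F1 + F2)
COP_x = (274*0.086 + 336*0.263) / (274 + 336)
Numerator = 111.9320
Denominator = 610
COP_x = 0.1835


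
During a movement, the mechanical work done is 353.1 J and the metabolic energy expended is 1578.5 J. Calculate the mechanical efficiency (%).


eta = (W_mech / E_meta) * 100
eta = (353.1 / 1578.5) * 100
ratio = 0.2237
eta = 22.3693


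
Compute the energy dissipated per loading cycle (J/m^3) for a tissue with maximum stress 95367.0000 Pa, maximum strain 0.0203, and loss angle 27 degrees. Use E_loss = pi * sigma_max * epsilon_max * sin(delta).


E_loss = pi * sigma_max * epsilon_max * sin(delta)
delta = 27 deg = 0.4712 rad
sin(delta) = 0.4540
E_loss = pi * 95367.0000 * 0.0203 * 0.4540
E_loss = 2761.1551


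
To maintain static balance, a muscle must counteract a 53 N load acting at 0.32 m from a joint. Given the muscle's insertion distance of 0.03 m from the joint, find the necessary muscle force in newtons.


F_muscle = W * d_load / d_muscle
F_muscle = 53 * 0.32 / 0.03
Numerator = 16.9600
F_muscle = 565.3333


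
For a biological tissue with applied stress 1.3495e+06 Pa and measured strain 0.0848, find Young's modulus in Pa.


E = stress / strain
E = 1.3495e+06 / 0.0848
E = 1.5914e+07


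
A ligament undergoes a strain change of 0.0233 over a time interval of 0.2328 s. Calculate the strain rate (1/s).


strain_rate = delta_strain / delta_t
strain_rate = 0.0233 / 0.2328
strain_rate = 0.1001


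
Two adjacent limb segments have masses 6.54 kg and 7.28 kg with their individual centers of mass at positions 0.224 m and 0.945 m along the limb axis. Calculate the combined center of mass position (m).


COM = (m1*x1 + m2*x2) / (m1 + m2)
COM = (6.54*0.224 + 7.28*0.945) / (6.54 + 7.28)
Numerator = 8.3446
Denominator = 13.8200
COM = 0.6038


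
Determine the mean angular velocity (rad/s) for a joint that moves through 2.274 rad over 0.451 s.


omega = delta_theta / delta_t
omega = 2.274 / 0.451
omega = 5.0421


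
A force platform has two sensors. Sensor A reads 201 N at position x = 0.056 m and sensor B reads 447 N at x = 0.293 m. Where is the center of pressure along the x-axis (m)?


COP_x = (F1*x1 + F2*x2) / (F1 + F2)
COP_x = (201*0.056 + 447*0.293) / (201 + 447)
Numerator = 142.2270
Denominator = 648
COP_x = 0.2195


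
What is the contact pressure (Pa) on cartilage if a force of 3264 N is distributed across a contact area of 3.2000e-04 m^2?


P = F / A
P = 3264 / 3.2000e-04
P = 1.0200e+07


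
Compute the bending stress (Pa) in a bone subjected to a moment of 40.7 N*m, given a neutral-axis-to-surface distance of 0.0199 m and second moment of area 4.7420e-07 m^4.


sigma = M * c / I
sigma = 40.7 * 0.0199 / 4.7420e-07
M * c = 0.8099
sigma = 1.7080e+06


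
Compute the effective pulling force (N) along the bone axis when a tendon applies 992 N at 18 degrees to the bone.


F_eff = F_tendon * cos(theta)
theta = 18 deg = 0.3142 rad
cos(theta) = 0.9511
F_eff = 992 * 0.9511
F_eff = 943.4481


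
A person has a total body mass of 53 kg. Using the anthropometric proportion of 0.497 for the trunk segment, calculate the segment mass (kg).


m_segment = body_mass * fraction
m_segment = 53 * 0.497
m_segment = 26.3410


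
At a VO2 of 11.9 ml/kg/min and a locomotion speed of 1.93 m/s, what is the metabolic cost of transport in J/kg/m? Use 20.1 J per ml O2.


Power per kg = VO2 * 20.1 / 60
Power per kg = 11.9 * 20.1 / 60 = 3.9865 W/kg
Cost = power_per_kg / speed
Cost = 3.9865 / 1.93
Cost = 2.0655


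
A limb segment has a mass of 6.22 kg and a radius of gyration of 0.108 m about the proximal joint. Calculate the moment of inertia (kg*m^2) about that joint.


I = m * k^2
I = 6.22 * 0.108^2
k^2 = 0.0117
I = 0.0726


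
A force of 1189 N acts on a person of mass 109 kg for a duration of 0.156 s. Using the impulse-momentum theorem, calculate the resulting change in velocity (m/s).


J = F * dt = 1189 * 0.156 = 185.4840 N*s
delta_v = J / m
delta_v = 185.4840 / 109
delta_v = 1.7017


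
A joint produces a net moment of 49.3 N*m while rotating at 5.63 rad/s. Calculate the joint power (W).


P = M * omega
P = 49.3 * 5.63
P = 277.5590


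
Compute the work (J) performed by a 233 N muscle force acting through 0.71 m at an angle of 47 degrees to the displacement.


W = F * d * cos(theta)
theta = 47 deg = 0.8203 rad
cos(theta) = 0.6820
W = 233 * 0.71 * 0.6820
W = 112.8230


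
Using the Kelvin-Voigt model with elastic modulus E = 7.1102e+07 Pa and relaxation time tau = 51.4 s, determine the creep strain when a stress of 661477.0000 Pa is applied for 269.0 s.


epsilon(t) = (sigma/E) * (1 - exp(-t/tau))
sigma/E = 661477.0000 / 7.1102e+07 = 0.0093
exp(-t/tau) = exp(-269.0 / 51.4) = 0.0053
epsilon = 0.0093 * (1 - 0.0053)
epsilon = 0.0093


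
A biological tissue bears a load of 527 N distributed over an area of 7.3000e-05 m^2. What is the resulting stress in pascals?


stress = F / A
stress = 527 / 7.3000e-05
stress = 7.2192e+06


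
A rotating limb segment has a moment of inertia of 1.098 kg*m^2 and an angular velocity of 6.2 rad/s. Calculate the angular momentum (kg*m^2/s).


L = I * omega
L = 1.098 * 6.2
L = 6.8076


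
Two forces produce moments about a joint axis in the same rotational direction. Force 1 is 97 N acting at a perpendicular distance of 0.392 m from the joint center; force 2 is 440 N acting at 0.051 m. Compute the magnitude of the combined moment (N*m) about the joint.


M = F1 * d1 + F2 * d2
M = 97 * 0.392 + 440 * 0.051
M = 38.0240 + 22.4400
M = 60.4640


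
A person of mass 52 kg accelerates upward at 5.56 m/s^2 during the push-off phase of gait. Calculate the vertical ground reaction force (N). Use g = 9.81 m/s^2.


GRF = m * (g + a)
GRF = 52 * (9.81 + 5.56)
GRF = 52 * 15.3700
GRF = 799.2400


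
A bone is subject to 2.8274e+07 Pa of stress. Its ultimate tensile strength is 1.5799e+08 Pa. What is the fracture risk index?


FRI = applied / ultimate
FRI = 2.8274e+07 / 1.5799e+08
FRI = 0.1790


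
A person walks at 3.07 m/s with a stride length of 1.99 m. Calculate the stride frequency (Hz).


f = v / stride_length
f = 3.07 / 1.99
f = 1.5427


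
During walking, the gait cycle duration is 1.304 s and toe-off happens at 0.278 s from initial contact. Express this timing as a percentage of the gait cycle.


pct = (event_time / cycle_time) * 100
pct = (0.278 / 1.304) * 100
ratio = 0.2132
pct = 21.3190


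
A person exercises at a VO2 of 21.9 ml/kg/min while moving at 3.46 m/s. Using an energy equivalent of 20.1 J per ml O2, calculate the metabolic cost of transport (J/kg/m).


Power per kg = VO2 * 20.1 / 60
Power per kg = 21.9 * 20.1 / 60 = 7.3365 W/kg
Cost = power_per_kg / speed
Cost = 7.3365 / 3.46
Cost = 2.1204


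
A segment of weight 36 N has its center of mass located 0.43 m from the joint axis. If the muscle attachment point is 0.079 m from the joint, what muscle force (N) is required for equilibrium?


F_muscle = W * d_load / d_muscle
F_muscle = 36 * 0.43 / 0.079
Numerator = 15.4800
F_muscle = 195.9494


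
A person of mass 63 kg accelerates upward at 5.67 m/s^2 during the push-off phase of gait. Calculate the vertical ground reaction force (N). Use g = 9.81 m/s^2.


GRF = m * (g + a)
GRF = 63 * (9.81 + 5.67)
GRF = 63 * 15.4800
GRF = 975.2400


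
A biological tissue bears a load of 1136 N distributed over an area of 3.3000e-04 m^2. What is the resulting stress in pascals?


stress = F / A
stress = 1136 / 3.3000e-04
stress = 3.4424e+06


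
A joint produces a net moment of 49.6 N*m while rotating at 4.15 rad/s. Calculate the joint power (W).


P = M * omega
P = 49.6 * 4.15
P = 205.8400


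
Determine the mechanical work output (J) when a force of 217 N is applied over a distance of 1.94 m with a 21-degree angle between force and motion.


W = F * d * cos(theta)
theta = 21 deg = 0.3665 rad
cos(theta) = 0.9336
W = 217 * 1.94 * 0.9336
W = 393.0187


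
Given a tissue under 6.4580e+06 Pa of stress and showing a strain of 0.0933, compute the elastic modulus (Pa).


E = stress / strain
E = 6.4580e+06 / 0.0933
E = 6.9218e+07


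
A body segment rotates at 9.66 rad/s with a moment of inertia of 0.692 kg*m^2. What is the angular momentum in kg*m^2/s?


L = I * omega
L = 0.692 * 9.66
L = 6.6847


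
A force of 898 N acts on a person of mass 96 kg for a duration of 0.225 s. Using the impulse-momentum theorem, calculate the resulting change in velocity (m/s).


J = F * dt = 898 * 0.225 = 202.0500 N*s
delta_v = J / m
delta_v = 202.0500 / 96
delta_v = 2.1047


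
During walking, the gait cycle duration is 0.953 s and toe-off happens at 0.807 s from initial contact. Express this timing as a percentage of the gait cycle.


pct = (event_time / cycle_time) * 100
pct = (0.807 / 0.953) * 100
ratio = 0.8468
pct = 84.6800


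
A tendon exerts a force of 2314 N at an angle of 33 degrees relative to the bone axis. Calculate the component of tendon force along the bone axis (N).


F_eff = F_tendon * cos(theta)
theta = 33 deg = 0.5760 rad
cos(theta) = 0.8387
F_eff = 2314 * 0.8387
F_eff = 1940.6837


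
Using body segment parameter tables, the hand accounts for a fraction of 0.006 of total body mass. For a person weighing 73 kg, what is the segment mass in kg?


m_segment = body_mass * fraction
m_segment = 73 * 0.006
m_segment = 0.4380


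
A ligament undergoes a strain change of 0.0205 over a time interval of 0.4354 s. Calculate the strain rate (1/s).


strain_rate = delta_strain / delta_t
strain_rate = 0.0205 / 0.4354
strain_rate = 0.0471


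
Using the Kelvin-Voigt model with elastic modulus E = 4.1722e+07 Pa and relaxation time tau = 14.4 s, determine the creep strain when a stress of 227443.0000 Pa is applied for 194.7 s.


epsilon(t) = (sigma/E) * (1 - exp(-t/tau))
sigma/E = 227443.0000 / 4.1722e+07 = 0.0055
exp(-t/tau) = exp(-194.7 / 14.4) = 1.3427e-06
epsilon = 0.0055 * (1 - 1.3427e-06)
epsilon = 0.0055


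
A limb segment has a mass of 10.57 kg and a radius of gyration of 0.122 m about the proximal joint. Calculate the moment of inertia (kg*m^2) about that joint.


I = m * k^2
I = 10.57 * 0.122^2
k^2 = 0.0149
I = 0.1573


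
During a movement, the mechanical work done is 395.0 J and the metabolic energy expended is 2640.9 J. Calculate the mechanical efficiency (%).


eta = (W_mech / E_meta) * 100
eta = (395.0 / 2640.9) * 100
ratio = 0.1496
eta = 14.9570


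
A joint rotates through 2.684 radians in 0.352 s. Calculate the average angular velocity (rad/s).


omega = delta_theta / delta_t
omega = 2.684 / 0.352
omega = 7.6250


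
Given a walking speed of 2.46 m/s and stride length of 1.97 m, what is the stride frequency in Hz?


f = v / stride_length
f = 2.46 / 1.97
f = 1.2487


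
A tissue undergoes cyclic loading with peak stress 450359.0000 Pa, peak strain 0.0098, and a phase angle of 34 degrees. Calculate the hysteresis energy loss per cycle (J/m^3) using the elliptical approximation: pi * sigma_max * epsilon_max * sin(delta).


E_loss = pi * sigma_max * epsilon_max * sin(delta)
delta = 34 deg = 0.5934 rad
sin(delta) = 0.5592
E_loss = pi * 450359.0000 * 0.0098 * 0.5592
E_loss = 7753.4760


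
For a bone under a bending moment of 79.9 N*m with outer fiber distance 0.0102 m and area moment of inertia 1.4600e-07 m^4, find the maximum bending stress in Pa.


sigma = M * c / I
sigma = 79.9 * 0.0102 / 1.4600e-07
M * c = 0.8150
sigma = 5.5821e+06


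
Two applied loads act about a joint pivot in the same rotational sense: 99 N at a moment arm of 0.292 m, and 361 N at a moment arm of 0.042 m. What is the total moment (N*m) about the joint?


M = F1 * d1 + F2 * d2
M = 99 * 0.292 + 361 * 0.042
M = 28.9080 + 15.1620
M = 44.0700


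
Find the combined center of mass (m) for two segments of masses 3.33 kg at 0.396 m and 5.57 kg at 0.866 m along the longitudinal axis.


COM = (m1*x1 + m2*x2) / (m1 + m2)
COM = (3.33*0.396 + 5.57*0.866) / (3.33 + 5.57)
Numerator = 6.1423
Denominator = 8.9000
COM = 0.6901


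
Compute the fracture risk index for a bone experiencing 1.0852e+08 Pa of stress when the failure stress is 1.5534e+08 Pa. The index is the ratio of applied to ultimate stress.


FRI = applied / ultimate
FRI = 1.0852e+08 / 1.5534e+08
FRI = 0.6986


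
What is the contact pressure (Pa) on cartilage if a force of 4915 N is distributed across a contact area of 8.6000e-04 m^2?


P = F / A
P = 4915 / 8.6000e-04
P = 5.7151e+06


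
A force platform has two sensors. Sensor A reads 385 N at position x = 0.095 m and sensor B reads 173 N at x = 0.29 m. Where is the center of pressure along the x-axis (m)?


COP_x = (F1*x1 + F2*x2) / (F1 + F2)
COP_x = (385*0.095 + 173*0.29) / (385 + 173)
Numerator = 86.7450
Denominator = 558
COP_x = 0.1555


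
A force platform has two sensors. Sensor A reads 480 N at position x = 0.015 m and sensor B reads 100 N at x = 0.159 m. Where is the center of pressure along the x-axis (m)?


COP_x = (F1*x1 + F2*x2) / (F1 + F2)
COP_x = (480*0.015 + 100*0.159) / (480 + 100)
Numerator = 23.1000
Denominator = 580
COP_x = 0.0398


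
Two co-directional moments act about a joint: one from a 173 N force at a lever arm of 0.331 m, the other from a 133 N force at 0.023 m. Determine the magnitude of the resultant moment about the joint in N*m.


M = F1 * d1 + F2 * d2
M = 173 * 0.331 + 133 * 0.023
M = 57.2630 + 3.0590
M = 60.3220


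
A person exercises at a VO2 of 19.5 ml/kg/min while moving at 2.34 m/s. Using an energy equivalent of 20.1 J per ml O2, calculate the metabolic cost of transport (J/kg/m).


Power per kg = VO2 * 20.1 / 60
Power per kg = 19.5 * 20.1 / 60 = 6.5325 W/kg
Cost = power_per_kg / speed
Cost = 6.5325 / 2.34
Cost = 2.7917


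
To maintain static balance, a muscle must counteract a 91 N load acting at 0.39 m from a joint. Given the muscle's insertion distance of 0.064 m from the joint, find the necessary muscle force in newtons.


F_muscle = W * d_load / d_muscle
F_muscle = 91 * 0.39 / 0.064
Numerator = 35.4900
F_muscle = 554.5312


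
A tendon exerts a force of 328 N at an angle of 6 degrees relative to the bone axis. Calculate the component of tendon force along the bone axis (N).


F_eff = F_tendon * cos(theta)
theta = 6 deg = 0.1047 rad
cos(theta) = 0.9945
F_eff = 328 * 0.9945
F_eff = 326.2032


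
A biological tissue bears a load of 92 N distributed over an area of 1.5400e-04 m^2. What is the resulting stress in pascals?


stress = F / A
stress = 92 / 1.5400e-04
stress = 597402.5974


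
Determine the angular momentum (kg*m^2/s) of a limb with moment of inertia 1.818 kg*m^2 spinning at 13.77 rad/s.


L = I * omega
L = 1.818 * 13.77
L = 25.0339


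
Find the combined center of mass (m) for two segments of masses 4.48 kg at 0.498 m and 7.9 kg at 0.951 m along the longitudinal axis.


COM = (m1*x1 + m2*x2) / (m1 + m2)
COM = (4.48*0.498 + 7.9*0.951) / (4.48 + 7.9)
Numerator = 9.7439
Denominator = 12.3800
COM = 0.7871


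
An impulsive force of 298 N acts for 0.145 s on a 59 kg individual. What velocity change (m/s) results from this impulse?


J = F * dt = 298 * 0.145 = 43.2100 N*s
delta_v = J / m
delta_v = 43.2100 / 59
delta_v = 0.7324


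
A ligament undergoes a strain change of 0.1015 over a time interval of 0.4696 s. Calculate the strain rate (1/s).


strain_rate = delta_strain / delta_t
strain_rate = 0.1015 / 0.4696
strain_rate = 0.2161


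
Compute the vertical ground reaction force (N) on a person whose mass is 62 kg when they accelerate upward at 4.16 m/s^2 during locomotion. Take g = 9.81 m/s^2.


GRF = m * (g + a)
GRF = 62 * (9.81 + 4.16)
GRF = 62 * 13.9700
GRF = 866.1400


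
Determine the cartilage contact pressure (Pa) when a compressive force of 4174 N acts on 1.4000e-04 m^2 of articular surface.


P = F / A
P = 4174 / 1.4000e-04
P = 2.9814e+07


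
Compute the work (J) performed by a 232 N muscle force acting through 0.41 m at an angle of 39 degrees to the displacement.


W = F * d * cos(theta)
theta = 39 deg = 0.6807 rad
cos(theta) = 0.7771
W = 232 * 0.41 * 0.7771
W = 73.9221


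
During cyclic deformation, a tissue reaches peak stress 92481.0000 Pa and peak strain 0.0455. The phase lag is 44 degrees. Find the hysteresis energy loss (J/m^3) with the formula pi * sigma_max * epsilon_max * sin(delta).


E_loss = pi * sigma_max * epsilon_max * sin(delta)
delta = 44 deg = 0.7679 rad
sin(delta) = 0.6947
E_loss = pi * 92481.0000 * 0.0455 * 0.6947
E_loss = 9183.0101


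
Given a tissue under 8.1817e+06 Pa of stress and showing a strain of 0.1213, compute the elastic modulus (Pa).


E = stress / strain
E = 8.1817e+06 / 0.1213
E = 6.7450e+07


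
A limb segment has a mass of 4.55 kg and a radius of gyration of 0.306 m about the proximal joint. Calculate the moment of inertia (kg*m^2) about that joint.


I = m * k^2
I = 4.55 * 0.306^2
k^2 = 0.0936
I = 0.4260


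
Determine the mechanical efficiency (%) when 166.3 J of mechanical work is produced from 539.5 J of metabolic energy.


eta = (W_mech / E_meta) * 100
eta = (166.3 / 539.5) * 100
ratio = 0.3082
eta = 30.8248


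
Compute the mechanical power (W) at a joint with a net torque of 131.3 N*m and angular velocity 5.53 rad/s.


P = M * omega
P = 131.3 * 5.53
P = 726.0890


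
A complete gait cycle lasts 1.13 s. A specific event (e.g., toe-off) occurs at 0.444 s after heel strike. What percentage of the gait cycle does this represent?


pct = (event_time / cycle_time) * 100
pct = (0.444 / 1.13) * 100
ratio = 0.3929
pct = 39.2920


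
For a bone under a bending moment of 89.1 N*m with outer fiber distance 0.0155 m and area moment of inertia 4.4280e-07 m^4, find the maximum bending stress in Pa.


sigma = M * c / I
sigma = 89.1 * 0.0155 / 4.4280e-07
M * c = 1.3810
sigma = 3.1189e+06


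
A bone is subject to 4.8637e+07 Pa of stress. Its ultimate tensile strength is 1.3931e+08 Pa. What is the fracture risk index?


FRI = applied / ultimate
FRI = 4.8637e+07 / 1.3931e+08
FRI = 0.3491


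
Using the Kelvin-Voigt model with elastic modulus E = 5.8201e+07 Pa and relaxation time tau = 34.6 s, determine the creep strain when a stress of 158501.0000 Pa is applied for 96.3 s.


epsilon(t) = (sigma/E) * (1 - exp(-t/tau))
sigma/E = 158501.0000 / 5.8201e+07 = 0.0027
exp(-t/tau) = exp(-96.3 / 34.6) = 0.0618
epsilon = 0.0027 * (1 - 0.0618)
epsilon = 0.0026


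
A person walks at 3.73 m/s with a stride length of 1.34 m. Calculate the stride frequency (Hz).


f = v / stride_length
f = 3.73 / 1.34
f = 2.7836


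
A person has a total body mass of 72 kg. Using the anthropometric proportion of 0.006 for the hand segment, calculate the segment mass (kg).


m_segment = body_mass * fraction
m_segment = 72 * 0.006
m_segment = 0.4320


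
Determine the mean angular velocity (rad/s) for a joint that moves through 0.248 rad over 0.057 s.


omega = delta_theta / delta_t
omega = 0.248 / 0.057
omega = 4.3509


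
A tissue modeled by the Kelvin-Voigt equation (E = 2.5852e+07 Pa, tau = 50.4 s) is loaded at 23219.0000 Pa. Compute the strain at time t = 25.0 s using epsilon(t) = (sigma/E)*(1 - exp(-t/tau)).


epsilon(t) = (sigma/E) * (1 - exp(-t/tau))
sigma/E = 23219.0000 / 2.5852e+07 = 8.9815e-04
exp(-t/tau) = exp(-25.0 / 50.4) = 0.6089
epsilon = 8.9815e-04 * (1 - 0.6089)
epsilon = 3.5123e-04


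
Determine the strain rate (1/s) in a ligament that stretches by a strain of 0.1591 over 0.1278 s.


strain_rate = delta_strain / delta_t
strain_rate = 0.1591 / 0.1278
strain_rate = 1.2449


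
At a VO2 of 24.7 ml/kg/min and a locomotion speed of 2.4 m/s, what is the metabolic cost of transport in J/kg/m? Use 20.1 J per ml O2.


Power per kg = VO2 * 20.1 / 60
Power per kg = 24.7 * 20.1 / 60 = 8.2745 W/kg
Cost = power_per_kg / speed
Cost = 8.2745 / 2.4
Cost = 3.4477


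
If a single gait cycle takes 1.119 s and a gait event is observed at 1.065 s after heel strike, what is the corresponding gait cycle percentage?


pct = (event_time / cycle_time) * 100
pct = (1.065 / 1.119) * 100
ratio = 0.9517
pct = 95.1743


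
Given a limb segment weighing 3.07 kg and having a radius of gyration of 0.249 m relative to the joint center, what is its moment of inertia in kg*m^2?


I = m * k^2
I = 3.07 * 0.249^2
k^2 = 0.0620
I = 0.1903


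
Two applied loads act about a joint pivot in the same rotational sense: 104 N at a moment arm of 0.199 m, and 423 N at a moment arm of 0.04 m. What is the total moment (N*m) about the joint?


M = F1 * d1 + F2 * d2
M = 104 * 0.199 + 423 * 0.04
M = 20.6960 + 16.9200
M = 37.6160


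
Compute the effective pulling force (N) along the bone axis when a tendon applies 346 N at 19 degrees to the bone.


F_eff = F_tendon * cos(theta)
theta = 19 deg = 0.3316 rad
cos(theta) = 0.9455
F_eff = 346 * 0.9455
F_eff = 327.1494


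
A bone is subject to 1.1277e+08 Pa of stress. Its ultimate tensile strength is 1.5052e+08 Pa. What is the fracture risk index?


FRI = applied / ultimate
FRI = 1.1277e+08 / 1.5052e+08
FRI = 0.7492


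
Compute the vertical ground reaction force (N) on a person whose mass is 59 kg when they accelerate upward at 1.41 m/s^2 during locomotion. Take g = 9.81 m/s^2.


GRF = m * (g + a)
GRF = 59 * (9.81 + 1.41)
GRF = 59 * 11.2200
GRF = 661.9800


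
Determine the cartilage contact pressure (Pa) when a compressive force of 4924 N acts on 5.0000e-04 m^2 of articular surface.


P = F / A
P = 4924 / 5.0000e-04
P = 9.8480e+06


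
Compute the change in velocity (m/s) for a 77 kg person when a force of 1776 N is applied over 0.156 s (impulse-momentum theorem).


J = F * dt = 1776 * 0.156 = 277.0560 N*s
delta_v = J / m
delta_v = 277.0560 / 77
delta_v = 3.5981


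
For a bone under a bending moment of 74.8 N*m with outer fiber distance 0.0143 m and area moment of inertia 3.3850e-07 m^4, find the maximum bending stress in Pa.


sigma = M * c / I
sigma = 74.8 * 0.0143 / 3.3850e-07
M * c = 1.0696
sigma = 3.1599e+06


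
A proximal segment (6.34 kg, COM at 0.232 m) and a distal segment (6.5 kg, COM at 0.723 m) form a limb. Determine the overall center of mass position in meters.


COM = (m1*x1 + m2*x2) / (m1 + m2)
COM = (6.34*0.232 + 6.5*0.723) / (6.34 + 6.5)
Numerator = 6.1704
Denominator = 12.8400
COM = 0.4806


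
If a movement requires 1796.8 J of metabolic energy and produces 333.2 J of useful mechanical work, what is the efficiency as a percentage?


eta = (W_mech / E_meta) * 100
eta = (333.2 / 1796.8) * 100
ratio = 0.1854
eta = 18.5441


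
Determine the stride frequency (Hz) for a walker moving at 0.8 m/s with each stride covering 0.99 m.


f = v / stride_length
f = 0.8 / 0.99
f = 0.8081


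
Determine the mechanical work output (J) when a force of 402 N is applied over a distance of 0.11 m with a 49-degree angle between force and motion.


W = F * d * cos(theta)
theta = 49 deg = 0.8552 rad
cos(theta) = 0.6561
W = 402 * 0.11 * 0.6561
W = 29.0109


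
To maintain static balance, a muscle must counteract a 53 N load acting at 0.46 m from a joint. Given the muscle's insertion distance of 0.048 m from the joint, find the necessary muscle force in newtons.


F_muscle = W * d_load / d_muscle
F_muscle = 53 * 0.46 / 0.048
Numerator = 24.3800
F_muscle = 507.9167


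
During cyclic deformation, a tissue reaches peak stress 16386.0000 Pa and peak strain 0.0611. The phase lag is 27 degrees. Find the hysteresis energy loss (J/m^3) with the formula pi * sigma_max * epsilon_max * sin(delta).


E_loss = pi * sigma_max * epsilon_max * sin(delta)
delta = 27 deg = 0.4712 rad
sin(delta) = 0.4540
E_loss = pi * 16386.0000 * 0.0611 * 0.4540
E_loss = 1427.9428


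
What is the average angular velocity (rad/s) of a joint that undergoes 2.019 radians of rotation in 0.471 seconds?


omega = delta_theta / delta_t
omega = 2.019 / 0.471
omega = 4.2866


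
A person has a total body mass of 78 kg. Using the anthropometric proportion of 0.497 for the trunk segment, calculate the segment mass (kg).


m_segment = body_mass * fraction
m_segment = 78 * 0.497
m_segment = 38.7660


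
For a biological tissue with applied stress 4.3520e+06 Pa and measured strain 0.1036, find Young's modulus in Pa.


E = stress / strain
E = 4.3520e+06 / 0.1036
E = 4.2008e+07


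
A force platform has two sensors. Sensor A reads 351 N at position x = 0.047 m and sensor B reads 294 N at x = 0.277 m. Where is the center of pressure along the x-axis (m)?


COP_x = (F1*x1 + F2*x2) / (F1 + F2)
COP_x = (351*0.047 + 294*0.277) / (351 + 294)
Numerator = 97.9350
Denominator = 645
COP_x = 0.1518


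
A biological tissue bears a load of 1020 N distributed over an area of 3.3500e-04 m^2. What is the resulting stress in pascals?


stress = F / A
stress = 1020 / 3.3500e-04
stress = 3.0448e+06


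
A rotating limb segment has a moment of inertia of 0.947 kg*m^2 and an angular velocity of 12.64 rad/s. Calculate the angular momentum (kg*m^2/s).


L = I * omega
L = 0.947 * 12.64
L = 11.9701


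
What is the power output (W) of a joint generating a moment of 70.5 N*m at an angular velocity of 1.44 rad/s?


P = M * omega
P = 70.5 * 1.44
P = 101.5200


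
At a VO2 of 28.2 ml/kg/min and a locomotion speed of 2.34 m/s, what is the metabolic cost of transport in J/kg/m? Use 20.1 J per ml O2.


Power per kg = VO2 * 20.1 / 60
Power per kg = 28.2 * 20.1 / 60 = 9.4470 W/kg
Cost = power_per_kg / speed
Cost = 9.4470 / 2.34
Cost = 4.0372


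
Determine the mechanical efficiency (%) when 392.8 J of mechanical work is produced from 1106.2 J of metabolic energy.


eta = (W_mech / E_meta) * 100
eta = (392.8 / 1106.2) * 100
ratio = 0.3551
eta = 35.5089


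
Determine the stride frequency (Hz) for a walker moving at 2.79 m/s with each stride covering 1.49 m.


f = v / stride_length
f = 2.79 / 1.49
f = 1.8725


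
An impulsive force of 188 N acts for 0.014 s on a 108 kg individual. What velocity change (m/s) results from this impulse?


J = F * dt = 188 * 0.014 = 2.6320 N*s
delta_v = J / m
delta_v = 2.6320 / 108
delta_v = 0.0244


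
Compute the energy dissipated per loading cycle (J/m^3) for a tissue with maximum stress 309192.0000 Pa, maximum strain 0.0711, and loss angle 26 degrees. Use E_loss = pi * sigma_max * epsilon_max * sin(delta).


E_loss = pi * sigma_max * epsilon_max * sin(delta)
delta = 26 deg = 0.4538 rad
sin(delta) = 0.4384
E_loss = pi * 309192.0000 * 0.0711 * 0.4384
E_loss = 30275.3856


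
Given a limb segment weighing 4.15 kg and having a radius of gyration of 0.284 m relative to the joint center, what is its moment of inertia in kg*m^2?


I = m * k^2
I = 4.15 * 0.284^2
k^2 = 0.0807
I = 0.3347


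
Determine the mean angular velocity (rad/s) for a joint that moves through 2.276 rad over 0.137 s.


omega = delta_theta / delta_t
omega = 2.276 / 0.137
omega = 16.6131


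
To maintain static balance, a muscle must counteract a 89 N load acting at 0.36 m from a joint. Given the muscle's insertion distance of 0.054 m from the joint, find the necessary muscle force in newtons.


F_muscle = W * d_load / d_muscle
F_muscle = 89 * 0.36 / 0.054
Numerator = 32.0400
F_muscle = 593.3333
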